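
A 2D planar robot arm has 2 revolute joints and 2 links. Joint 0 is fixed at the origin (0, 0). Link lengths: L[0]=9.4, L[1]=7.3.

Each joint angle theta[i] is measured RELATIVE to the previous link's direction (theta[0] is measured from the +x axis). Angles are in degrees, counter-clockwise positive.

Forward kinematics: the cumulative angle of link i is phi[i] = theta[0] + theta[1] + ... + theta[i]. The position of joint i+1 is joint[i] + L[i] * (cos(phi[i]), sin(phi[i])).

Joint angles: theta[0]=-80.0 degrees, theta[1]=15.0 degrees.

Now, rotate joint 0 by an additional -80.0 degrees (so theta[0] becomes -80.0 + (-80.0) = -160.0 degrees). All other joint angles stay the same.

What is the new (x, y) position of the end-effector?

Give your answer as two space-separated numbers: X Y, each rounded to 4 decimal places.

joint[0] = (0.0000, 0.0000)  (base)
link 0: phi[0] = -160 = -160 deg
  cos(-160 deg) = -0.9397, sin(-160 deg) = -0.3420
  joint[1] = (0.0000, 0.0000) + 9.4 * (-0.9397, -0.3420) = (0.0000 + -8.8331, 0.0000 + -3.2150) = (-8.8331, -3.2150)
link 1: phi[1] = -160 + 15 = -145 deg
  cos(-145 deg) = -0.8192, sin(-145 deg) = -0.5736
  joint[2] = (-8.8331, -3.2150) + 7.3 * (-0.8192, -0.5736) = (-8.8331 + -5.9798, -3.2150 + -4.1871) = (-14.8129, -7.4021)
End effector: (-14.8129, -7.4021)

Answer: -14.8129 -7.4021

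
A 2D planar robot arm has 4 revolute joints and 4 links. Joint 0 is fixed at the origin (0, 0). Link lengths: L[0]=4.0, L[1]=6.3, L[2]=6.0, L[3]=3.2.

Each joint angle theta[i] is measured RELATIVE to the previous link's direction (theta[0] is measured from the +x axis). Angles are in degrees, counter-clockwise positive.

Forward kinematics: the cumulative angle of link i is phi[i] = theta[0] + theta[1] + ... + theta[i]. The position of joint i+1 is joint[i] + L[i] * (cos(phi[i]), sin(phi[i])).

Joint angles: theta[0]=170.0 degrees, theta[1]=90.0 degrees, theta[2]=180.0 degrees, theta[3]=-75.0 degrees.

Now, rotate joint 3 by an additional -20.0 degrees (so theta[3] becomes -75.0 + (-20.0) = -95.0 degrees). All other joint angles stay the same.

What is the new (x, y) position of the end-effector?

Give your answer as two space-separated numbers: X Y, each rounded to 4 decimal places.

Answer: -0.9004 -0.4291

Derivation:
joint[0] = (0.0000, 0.0000)  (base)
link 0: phi[0] = 170 = 170 deg
  cos(170 deg) = -0.9848, sin(170 deg) = 0.1736
  joint[1] = (0.0000, 0.0000) + 4 * (-0.9848, 0.1736) = (0.0000 + -3.9392, 0.0000 + 0.6946) = (-3.9392, 0.6946)
link 1: phi[1] = 170 + 90 = 260 deg
  cos(260 deg) = -0.1736, sin(260 deg) = -0.9848
  joint[2] = (-3.9392, 0.6946) + 6.3 * (-0.1736, -0.9848) = (-3.9392 + -1.0940, 0.6946 + -6.2043) = (-5.0332, -5.5097)
link 2: phi[2] = 170 + 90 + 180 = 440 deg
  cos(440 deg) = 0.1736, sin(440 deg) = 0.9848
  joint[3] = (-5.0332, -5.5097) + 6 * (0.1736, 0.9848) = (-5.0332 + 1.0419, -5.5097 + 5.9088) = (-3.9913, 0.3992)
link 3: phi[3] = 170 + 90 + 180 + -95 = 345 deg
  cos(345 deg) = 0.9659, sin(345 deg) = -0.2588
  joint[4] = (-3.9913, 0.3992) + 3.2 * (0.9659, -0.2588) = (-3.9913 + 3.0910, 0.3992 + -0.8282) = (-0.9004, -0.4291)
End effector: (-0.9004, -0.4291)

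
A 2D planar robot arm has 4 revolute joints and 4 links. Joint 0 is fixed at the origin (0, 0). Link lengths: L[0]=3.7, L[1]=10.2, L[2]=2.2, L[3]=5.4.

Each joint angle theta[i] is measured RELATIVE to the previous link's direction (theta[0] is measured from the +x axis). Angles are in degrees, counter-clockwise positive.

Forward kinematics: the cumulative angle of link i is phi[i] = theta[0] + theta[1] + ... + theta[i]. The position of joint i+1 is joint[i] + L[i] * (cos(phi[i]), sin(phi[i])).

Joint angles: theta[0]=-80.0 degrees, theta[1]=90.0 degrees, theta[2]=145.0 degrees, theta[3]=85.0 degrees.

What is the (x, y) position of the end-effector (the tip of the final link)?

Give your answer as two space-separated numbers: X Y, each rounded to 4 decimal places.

Answer: 5.9937 -5.6194

Derivation:
joint[0] = (0.0000, 0.0000)  (base)
link 0: phi[0] = -80 = -80 deg
  cos(-80 deg) = 0.1736, sin(-80 deg) = -0.9848
  joint[1] = (0.0000, 0.0000) + 3.7 * (0.1736, -0.9848) = (0.0000 + 0.6425, 0.0000 + -3.6438) = (0.6425, -3.6438)
link 1: phi[1] = -80 + 90 = 10 deg
  cos(10 deg) = 0.9848, sin(10 deg) = 0.1736
  joint[2] = (0.6425, -3.6438) + 10.2 * (0.9848, 0.1736) = (0.6425 + 10.0450, -3.6438 + 1.7712) = (10.6875, -1.8726)
link 2: phi[2] = -80 + 90 + 145 = 155 deg
  cos(155 deg) = -0.9063, sin(155 deg) = 0.4226
  joint[3] = (10.6875, -1.8726) + 2.2 * (-0.9063, 0.4226) = (10.6875 + -1.9939, -1.8726 + 0.9298) = (8.6937, -0.9428)
link 3: phi[3] = -80 + 90 + 145 + 85 = 240 deg
  cos(240 deg) = -0.5000, sin(240 deg) = -0.8660
  joint[4] = (8.6937, -0.9428) + 5.4 * (-0.5000, -0.8660) = (8.6937 + -2.7000, -0.9428 + -4.6765) = (5.9937, -5.6194)
End effector: (5.9937, -5.6194)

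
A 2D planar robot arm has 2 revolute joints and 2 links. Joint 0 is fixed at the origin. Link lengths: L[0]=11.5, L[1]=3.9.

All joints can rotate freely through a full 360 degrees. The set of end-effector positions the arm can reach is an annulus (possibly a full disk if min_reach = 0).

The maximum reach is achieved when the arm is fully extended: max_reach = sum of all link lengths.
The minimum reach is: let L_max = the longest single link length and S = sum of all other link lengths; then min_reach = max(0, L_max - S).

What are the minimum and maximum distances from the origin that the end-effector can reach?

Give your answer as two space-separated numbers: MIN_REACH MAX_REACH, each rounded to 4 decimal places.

Link lengths: [11.5, 3.9]
max_reach = 11.5 + 3.9 = 15.4
L_max = max([11.5, 3.9]) = 11.5
S (sum of others) = 15.4 - 11.5 = 3.9
min_reach = max(0, 11.5 - 3.9) = max(0, 7.6) = 7.6

Answer: 7.6000 15.4000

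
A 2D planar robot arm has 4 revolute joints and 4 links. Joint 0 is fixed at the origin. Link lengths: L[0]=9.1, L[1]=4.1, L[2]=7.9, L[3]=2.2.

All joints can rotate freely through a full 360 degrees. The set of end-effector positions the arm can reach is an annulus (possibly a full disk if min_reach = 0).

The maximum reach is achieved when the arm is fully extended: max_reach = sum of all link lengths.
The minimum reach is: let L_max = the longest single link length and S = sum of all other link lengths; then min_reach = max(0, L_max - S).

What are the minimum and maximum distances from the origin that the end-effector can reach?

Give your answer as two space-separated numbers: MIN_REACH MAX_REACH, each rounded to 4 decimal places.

Link lengths: [9.1, 4.1, 7.9, 2.2]
max_reach = 9.1 + 4.1 + 7.9 + 2.2 = 23.3
L_max = max([9.1, 4.1, 7.9, 2.2]) = 9.1
S (sum of others) = 23.3 - 9.1 = 14.2
min_reach = max(0, 9.1 - 14.2) = max(0, -5.1) = 0

Answer: 0.0000 23.3000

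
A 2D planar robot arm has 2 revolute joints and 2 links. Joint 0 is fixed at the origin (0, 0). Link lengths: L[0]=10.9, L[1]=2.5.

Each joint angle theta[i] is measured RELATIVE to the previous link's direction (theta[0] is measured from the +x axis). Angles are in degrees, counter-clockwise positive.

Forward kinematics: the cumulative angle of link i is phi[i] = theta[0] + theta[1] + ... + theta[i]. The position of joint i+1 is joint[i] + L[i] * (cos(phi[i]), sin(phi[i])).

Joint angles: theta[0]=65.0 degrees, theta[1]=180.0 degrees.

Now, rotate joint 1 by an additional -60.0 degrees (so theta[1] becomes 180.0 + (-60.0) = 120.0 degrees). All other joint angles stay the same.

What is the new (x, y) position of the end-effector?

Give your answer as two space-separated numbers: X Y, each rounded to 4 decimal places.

Answer: 2.1161 9.6609

Derivation:
joint[0] = (0.0000, 0.0000)  (base)
link 0: phi[0] = 65 = 65 deg
  cos(65 deg) = 0.4226, sin(65 deg) = 0.9063
  joint[1] = (0.0000, 0.0000) + 10.9 * (0.4226, 0.9063) = (0.0000 + 4.6065, 0.0000 + 9.8788) = (4.6065, 9.8788)
link 1: phi[1] = 65 + 120 = 185 deg
  cos(185 deg) = -0.9962, sin(185 deg) = -0.0872
  joint[2] = (4.6065, 9.8788) + 2.5 * (-0.9962, -0.0872) = (4.6065 + -2.4905, 9.8788 + -0.2179) = (2.1161, 9.6609)
End effector: (2.1161, 9.6609)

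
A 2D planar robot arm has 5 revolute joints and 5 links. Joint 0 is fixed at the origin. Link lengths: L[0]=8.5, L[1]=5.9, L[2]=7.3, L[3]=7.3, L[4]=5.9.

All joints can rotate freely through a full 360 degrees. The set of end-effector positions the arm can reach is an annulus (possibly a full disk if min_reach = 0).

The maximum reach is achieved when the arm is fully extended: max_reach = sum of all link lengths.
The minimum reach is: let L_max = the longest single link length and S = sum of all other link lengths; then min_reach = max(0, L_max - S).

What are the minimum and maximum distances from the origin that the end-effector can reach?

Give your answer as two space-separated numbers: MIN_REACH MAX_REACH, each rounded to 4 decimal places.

Link lengths: [8.5, 5.9, 7.3, 7.3, 5.9]
max_reach = 8.5 + 5.9 + 7.3 + 7.3 + 5.9 = 34.9
L_max = max([8.5, 5.9, 7.3, 7.3, 5.9]) = 8.5
S (sum of others) = 34.9 - 8.5 = 26.4
min_reach = max(0, 8.5 - 26.4) = max(0, -17.9) = 0

Answer: 0.0000 34.9000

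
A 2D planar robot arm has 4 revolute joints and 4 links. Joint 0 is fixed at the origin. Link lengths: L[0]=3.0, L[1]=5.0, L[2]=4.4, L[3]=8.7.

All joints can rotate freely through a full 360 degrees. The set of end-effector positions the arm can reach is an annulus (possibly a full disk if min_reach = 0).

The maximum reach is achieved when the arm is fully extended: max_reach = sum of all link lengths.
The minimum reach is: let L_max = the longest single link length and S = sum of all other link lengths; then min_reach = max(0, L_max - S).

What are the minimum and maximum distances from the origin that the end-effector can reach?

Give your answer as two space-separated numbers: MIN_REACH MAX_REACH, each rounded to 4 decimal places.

Link lengths: [3.0, 5.0, 4.4, 8.7]
max_reach = 3 + 5 + 4.4 + 8.7 = 21.1
L_max = max([3.0, 5.0, 4.4, 8.7]) = 8.7
S (sum of others) = 21.1 - 8.7 = 12.4
min_reach = max(0, 8.7 - 12.4) = max(0, -3.7) = 0

Answer: 0.0000 21.1000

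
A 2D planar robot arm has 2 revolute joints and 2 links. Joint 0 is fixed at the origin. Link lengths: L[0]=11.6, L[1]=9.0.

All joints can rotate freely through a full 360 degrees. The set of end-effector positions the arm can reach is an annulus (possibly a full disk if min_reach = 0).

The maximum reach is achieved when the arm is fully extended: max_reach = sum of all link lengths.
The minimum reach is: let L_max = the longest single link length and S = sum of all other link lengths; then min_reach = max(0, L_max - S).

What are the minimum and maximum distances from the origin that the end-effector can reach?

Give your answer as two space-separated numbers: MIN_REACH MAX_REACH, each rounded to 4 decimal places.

Link lengths: [11.6, 9.0]
max_reach = 11.6 + 9 = 20.6
L_max = max([11.6, 9.0]) = 11.6
S (sum of others) = 20.6 - 11.6 = 9
min_reach = max(0, 11.6 - 9) = max(0, 2.6) = 2.6

Answer: 2.6000 20.6000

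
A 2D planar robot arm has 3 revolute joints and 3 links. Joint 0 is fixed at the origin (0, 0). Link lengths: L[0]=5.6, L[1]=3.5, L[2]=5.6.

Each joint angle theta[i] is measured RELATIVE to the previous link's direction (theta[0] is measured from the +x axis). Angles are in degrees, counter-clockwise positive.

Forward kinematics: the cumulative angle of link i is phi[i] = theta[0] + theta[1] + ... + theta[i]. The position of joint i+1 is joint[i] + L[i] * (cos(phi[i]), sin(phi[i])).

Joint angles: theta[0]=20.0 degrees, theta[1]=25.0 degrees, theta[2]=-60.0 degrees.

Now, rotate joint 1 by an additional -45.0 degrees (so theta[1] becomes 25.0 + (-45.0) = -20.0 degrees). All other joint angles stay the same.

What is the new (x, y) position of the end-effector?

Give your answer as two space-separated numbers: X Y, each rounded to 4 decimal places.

joint[0] = (0.0000, 0.0000)  (base)
link 0: phi[0] = 20 = 20 deg
  cos(20 deg) = 0.9397, sin(20 deg) = 0.3420
  joint[1] = (0.0000, 0.0000) + 5.6 * (0.9397, 0.3420) = (0.0000 + 5.2623, 0.0000 + 1.9153) = (5.2623, 1.9153)
link 1: phi[1] = 20 + -20 = 0 deg
  cos(0 deg) = 1.0000, sin(0 deg) = 0.0000
  joint[2] = (5.2623, 1.9153) + 3.5 * (1.0000, 0.0000) = (5.2623 + 3.5000, 1.9153 + 0.0000) = (8.7623, 1.9153)
link 2: phi[2] = 20 + -20 + -60 = -60 deg
  cos(-60 deg) = 0.5000, sin(-60 deg) = -0.8660
  joint[3] = (8.7623, 1.9153) + 5.6 * (0.5000, -0.8660) = (8.7623 + 2.8000, 1.9153 + -4.8497) = (11.5623, -2.9344)
End effector: (11.5623, -2.9344)

Answer: 11.5623 -2.9344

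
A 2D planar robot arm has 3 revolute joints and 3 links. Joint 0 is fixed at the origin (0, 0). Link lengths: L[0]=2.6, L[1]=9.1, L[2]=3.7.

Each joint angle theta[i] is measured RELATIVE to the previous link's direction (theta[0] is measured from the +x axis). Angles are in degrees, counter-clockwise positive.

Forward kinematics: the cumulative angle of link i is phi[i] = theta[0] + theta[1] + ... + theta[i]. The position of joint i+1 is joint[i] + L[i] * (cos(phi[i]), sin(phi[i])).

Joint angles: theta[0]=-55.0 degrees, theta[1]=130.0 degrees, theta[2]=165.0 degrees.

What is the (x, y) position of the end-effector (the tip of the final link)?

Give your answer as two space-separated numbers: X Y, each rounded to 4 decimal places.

joint[0] = (0.0000, 0.0000)  (base)
link 0: phi[0] = -55 = -55 deg
  cos(-55 deg) = 0.5736, sin(-55 deg) = -0.8192
  joint[1] = (0.0000, 0.0000) + 2.6 * (0.5736, -0.8192) = (0.0000 + 1.4913, 0.0000 + -2.1298) = (1.4913, -2.1298)
link 1: phi[1] = -55 + 130 = 75 deg
  cos(75 deg) = 0.2588, sin(75 deg) = 0.9659
  joint[2] = (1.4913, -2.1298) + 9.1 * (0.2588, 0.9659) = (1.4913 + 2.3553, -2.1298 + 8.7899) = (3.8466, 6.6601)
link 2: phi[2] = -55 + 130 + 165 = 240 deg
  cos(240 deg) = -0.5000, sin(240 deg) = -0.8660
  joint[3] = (3.8466, 6.6601) + 3.7 * (-0.5000, -0.8660) = (3.8466 + -1.8500, 6.6601 + -3.2043) = (1.9966, 3.4558)
End effector: (1.9966, 3.4558)

Answer: 1.9966 3.4558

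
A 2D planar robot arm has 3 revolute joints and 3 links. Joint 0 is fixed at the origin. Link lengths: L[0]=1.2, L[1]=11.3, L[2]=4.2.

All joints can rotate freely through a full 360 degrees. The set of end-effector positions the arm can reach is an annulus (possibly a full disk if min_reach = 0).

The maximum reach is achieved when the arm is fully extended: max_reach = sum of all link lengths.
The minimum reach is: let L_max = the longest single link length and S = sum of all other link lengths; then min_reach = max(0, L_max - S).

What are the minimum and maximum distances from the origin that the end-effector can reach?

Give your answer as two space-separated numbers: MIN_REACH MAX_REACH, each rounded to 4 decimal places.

Answer: 5.9000 16.7000

Derivation:
Link lengths: [1.2, 11.3, 4.2]
max_reach = 1.2 + 11.3 + 4.2 = 16.7
L_max = max([1.2, 11.3, 4.2]) = 11.3
S (sum of others) = 16.7 - 11.3 = 5.4
min_reach = max(0, 11.3 - 5.4) = max(0, 5.9) = 5.9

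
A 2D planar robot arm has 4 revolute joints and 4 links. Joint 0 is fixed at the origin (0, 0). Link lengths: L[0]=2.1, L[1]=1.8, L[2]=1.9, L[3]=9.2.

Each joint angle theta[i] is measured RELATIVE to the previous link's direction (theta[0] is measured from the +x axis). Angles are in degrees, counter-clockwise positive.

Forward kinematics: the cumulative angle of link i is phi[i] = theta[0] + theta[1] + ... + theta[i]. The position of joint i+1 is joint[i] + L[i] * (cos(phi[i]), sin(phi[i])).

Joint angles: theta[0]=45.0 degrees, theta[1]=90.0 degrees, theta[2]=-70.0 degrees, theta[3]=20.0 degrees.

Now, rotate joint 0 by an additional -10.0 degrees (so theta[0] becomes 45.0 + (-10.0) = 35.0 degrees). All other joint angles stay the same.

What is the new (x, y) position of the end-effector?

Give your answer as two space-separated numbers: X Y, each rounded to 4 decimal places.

joint[0] = (0.0000, 0.0000)  (base)
link 0: phi[0] = 35 = 35 deg
  cos(35 deg) = 0.8192, sin(35 deg) = 0.5736
  joint[1] = (0.0000, 0.0000) + 2.1 * (0.8192, 0.5736) = (0.0000 + 1.7202, 0.0000 + 1.2045) = (1.7202, 1.2045)
link 1: phi[1] = 35 + 90 = 125 deg
  cos(125 deg) = -0.5736, sin(125 deg) = 0.8192
  joint[2] = (1.7202, 1.2045) + 1.8 * (-0.5736, 0.8192) = (1.7202 + -1.0324, 1.2045 + 1.4745) = (0.6878, 2.6790)
link 2: phi[2] = 35 + 90 + -70 = 55 deg
  cos(55 deg) = 0.5736, sin(55 deg) = 0.8192
  joint[3] = (0.6878, 2.6790) + 1.9 * (0.5736, 0.8192) = (0.6878 + 1.0898, 2.6790 + 1.5564) = (1.7776, 4.2354)
link 3: phi[3] = 35 + 90 + -70 + 20 = 75 deg
  cos(75 deg) = 0.2588, sin(75 deg) = 0.9659
  joint[4] = (1.7776, 4.2354) + 9.2 * (0.2588, 0.9659) = (1.7776 + 2.3811, 4.2354 + 8.8865) = (4.1587, 13.1219)
End effector: (4.1587, 13.1219)

Answer: 4.1587 13.1219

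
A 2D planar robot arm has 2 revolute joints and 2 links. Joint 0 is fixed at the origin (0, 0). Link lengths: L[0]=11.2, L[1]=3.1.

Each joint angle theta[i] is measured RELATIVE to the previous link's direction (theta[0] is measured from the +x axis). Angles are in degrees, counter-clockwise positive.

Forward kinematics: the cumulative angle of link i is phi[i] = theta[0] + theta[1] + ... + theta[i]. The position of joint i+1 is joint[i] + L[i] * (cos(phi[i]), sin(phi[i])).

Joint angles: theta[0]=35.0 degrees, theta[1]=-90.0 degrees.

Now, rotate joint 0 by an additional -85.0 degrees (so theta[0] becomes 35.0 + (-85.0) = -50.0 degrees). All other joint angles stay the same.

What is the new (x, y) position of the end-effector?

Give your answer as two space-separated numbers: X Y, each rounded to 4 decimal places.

joint[0] = (0.0000, 0.0000)  (base)
link 0: phi[0] = -50 = -50 deg
  cos(-50 deg) = 0.6428, sin(-50 deg) = -0.7660
  joint[1] = (0.0000, 0.0000) + 11.2 * (0.6428, -0.7660) = (0.0000 + 7.1992, 0.0000 + -8.5797) = (7.1992, -8.5797)
link 1: phi[1] = -50 + -90 = -140 deg
  cos(-140 deg) = -0.7660, sin(-140 deg) = -0.6428
  joint[2] = (7.1992, -8.5797) + 3.1 * (-0.7660, -0.6428) = (7.1992 + -2.3747, -8.5797 + -1.9926) = (4.8245, -10.5723)
End effector: (4.8245, -10.5723)

Answer: 4.8245 -10.5723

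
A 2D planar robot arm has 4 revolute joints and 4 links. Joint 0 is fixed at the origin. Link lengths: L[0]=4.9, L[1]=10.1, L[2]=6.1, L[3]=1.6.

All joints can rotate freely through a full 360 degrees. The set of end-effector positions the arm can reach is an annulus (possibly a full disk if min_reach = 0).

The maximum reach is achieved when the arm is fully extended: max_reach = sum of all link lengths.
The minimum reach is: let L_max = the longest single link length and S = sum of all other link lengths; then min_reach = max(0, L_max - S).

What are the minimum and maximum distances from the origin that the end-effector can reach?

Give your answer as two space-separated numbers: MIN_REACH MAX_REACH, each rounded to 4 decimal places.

Link lengths: [4.9, 10.1, 6.1, 1.6]
max_reach = 4.9 + 10.1 + 6.1 + 1.6 = 22.7
L_max = max([4.9, 10.1, 6.1, 1.6]) = 10.1
S (sum of others) = 22.7 - 10.1 = 12.6
min_reach = max(0, 10.1 - 12.6) = max(0, -2.5) = 0

Answer: 0.0000 22.7000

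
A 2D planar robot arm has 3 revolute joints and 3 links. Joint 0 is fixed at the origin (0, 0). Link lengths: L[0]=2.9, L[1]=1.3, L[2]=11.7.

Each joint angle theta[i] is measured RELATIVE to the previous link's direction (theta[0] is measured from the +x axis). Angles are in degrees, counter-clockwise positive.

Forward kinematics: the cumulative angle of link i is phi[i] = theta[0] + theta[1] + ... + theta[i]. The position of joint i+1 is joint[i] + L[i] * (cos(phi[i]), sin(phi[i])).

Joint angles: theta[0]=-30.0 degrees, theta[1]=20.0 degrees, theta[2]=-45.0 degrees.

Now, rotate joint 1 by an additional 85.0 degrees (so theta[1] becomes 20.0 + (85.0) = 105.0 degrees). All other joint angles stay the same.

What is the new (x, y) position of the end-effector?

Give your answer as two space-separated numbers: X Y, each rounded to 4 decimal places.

joint[0] = (0.0000, 0.0000)  (base)
link 0: phi[0] = -30 = -30 deg
  cos(-30 deg) = 0.8660, sin(-30 deg) = -0.5000
  joint[1] = (0.0000, 0.0000) + 2.9 * (0.8660, -0.5000) = (0.0000 + 2.5115, 0.0000 + -1.4500) = (2.5115, -1.4500)
link 1: phi[1] = -30 + 105 = 75 deg
  cos(75 deg) = 0.2588, sin(75 deg) = 0.9659
  joint[2] = (2.5115, -1.4500) + 1.3 * (0.2588, 0.9659) = (2.5115 + 0.3365, -1.4500 + 1.2557) = (2.8479, -0.1943)
link 2: phi[2] = -30 + 105 + -45 = 30 deg
  cos(30 deg) = 0.8660, sin(30 deg) = 0.5000
  joint[3] = (2.8479, -0.1943) + 11.7 * (0.8660, 0.5000) = (2.8479 + 10.1325, -0.1943 + 5.8500) = (12.9804, 5.6557)
End effector: (12.9804, 5.6557)

Answer: 12.9804 5.6557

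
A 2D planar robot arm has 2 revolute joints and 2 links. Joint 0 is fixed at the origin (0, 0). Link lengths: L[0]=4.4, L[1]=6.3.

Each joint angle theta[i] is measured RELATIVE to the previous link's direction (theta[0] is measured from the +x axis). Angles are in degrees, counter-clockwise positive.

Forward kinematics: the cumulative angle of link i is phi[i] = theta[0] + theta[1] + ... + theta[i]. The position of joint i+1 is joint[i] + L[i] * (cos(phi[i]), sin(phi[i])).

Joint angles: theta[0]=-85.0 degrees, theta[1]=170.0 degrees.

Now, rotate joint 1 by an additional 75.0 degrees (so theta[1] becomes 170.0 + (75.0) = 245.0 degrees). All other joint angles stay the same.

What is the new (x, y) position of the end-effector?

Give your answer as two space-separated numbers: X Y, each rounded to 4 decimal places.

Answer: -5.5366 -2.2285

Derivation:
joint[0] = (0.0000, 0.0000)  (base)
link 0: phi[0] = -85 = -85 deg
  cos(-85 deg) = 0.0872, sin(-85 deg) = -0.9962
  joint[1] = (0.0000, 0.0000) + 4.4 * (0.0872, -0.9962) = (0.0000 + 0.3835, 0.0000 + -4.3833) = (0.3835, -4.3833)
link 1: phi[1] = -85 + 245 = 160 deg
  cos(160 deg) = -0.9397, sin(160 deg) = 0.3420
  joint[2] = (0.3835, -4.3833) + 6.3 * (-0.9397, 0.3420) = (0.3835 + -5.9201, -4.3833 + 2.1547) = (-5.5366, -2.2285)
End effector: (-5.5366, -2.2285)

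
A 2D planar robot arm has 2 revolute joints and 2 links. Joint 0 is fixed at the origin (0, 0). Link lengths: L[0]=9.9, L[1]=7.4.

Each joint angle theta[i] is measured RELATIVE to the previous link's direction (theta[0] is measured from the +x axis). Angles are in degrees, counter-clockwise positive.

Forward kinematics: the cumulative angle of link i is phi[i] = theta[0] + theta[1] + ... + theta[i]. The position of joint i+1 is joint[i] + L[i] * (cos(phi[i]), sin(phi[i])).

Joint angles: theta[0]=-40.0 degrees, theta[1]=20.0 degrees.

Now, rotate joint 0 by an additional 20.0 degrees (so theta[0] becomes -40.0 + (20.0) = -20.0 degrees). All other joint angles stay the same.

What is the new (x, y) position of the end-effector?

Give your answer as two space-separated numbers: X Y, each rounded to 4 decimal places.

Answer: 16.7030 -3.3860

Derivation:
joint[0] = (0.0000, 0.0000)  (base)
link 0: phi[0] = -20 = -20 deg
  cos(-20 deg) = 0.9397, sin(-20 deg) = -0.3420
  joint[1] = (0.0000, 0.0000) + 9.9 * (0.9397, -0.3420) = (0.0000 + 9.3030, 0.0000 + -3.3860) = (9.3030, -3.3860)
link 1: phi[1] = -20 + 20 = 0 deg
  cos(0 deg) = 1.0000, sin(0 deg) = 0.0000
  joint[2] = (9.3030, -3.3860) + 7.4 * (1.0000, 0.0000) = (9.3030 + 7.4000, -3.3860 + 0.0000) = (16.7030, -3.3860)
End effector: (16.7030, -3.3860)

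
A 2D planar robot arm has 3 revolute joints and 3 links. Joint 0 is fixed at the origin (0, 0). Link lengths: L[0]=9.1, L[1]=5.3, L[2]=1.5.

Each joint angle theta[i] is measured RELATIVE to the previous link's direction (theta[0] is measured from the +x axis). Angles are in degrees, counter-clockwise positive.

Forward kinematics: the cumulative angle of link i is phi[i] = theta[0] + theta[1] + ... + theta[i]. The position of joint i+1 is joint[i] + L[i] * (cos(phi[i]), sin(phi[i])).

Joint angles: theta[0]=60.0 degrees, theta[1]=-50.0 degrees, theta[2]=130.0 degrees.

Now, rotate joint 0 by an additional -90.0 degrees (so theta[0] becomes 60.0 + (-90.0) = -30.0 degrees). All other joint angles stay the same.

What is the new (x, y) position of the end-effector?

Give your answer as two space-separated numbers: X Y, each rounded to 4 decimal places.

joint[0] = (0.0000, 0.0000)  (base)
link 0: phi[0] = -30 = -30 deg
  cos(-30 deg) = 0.8660, sin(-30 deg) = -0.5000
  joint[1] = (0.0000, 0.0000) + 9.1 * (0.8660, -0.5000) = (0.0000 + 7.8808, 0.0000 + -4.5500) = (7.8808, -4.5500)
link 1: phi[1] = -30 + -50 = -80 deg
  cos(-80 deg) = 0.1736, sin(-80 deg) = -0.9848
  joint[2] = (7.8808, -4.5500) + 5.3 * (0.1736, -0.9848) = (7.8808 + 0.9203, -4.5500 + -5.2195) = (8.8012, -9.7695)
link 2: phi[2] = -30 + -50 + 130 = 50 deg
  cos(50 deg) = 0.6428, sin(50 deg) = 0.7660
  joint[3] = (8.8012, -9.7695) + 1.5 * (0.6428, 0.7660) = (8.8012 + 0.9642, -9.7695 + 1.1491) = (9.7653, -8.6204)
End effector: (9.7653, -8.6204)

Answer: 9.7653 -8.6204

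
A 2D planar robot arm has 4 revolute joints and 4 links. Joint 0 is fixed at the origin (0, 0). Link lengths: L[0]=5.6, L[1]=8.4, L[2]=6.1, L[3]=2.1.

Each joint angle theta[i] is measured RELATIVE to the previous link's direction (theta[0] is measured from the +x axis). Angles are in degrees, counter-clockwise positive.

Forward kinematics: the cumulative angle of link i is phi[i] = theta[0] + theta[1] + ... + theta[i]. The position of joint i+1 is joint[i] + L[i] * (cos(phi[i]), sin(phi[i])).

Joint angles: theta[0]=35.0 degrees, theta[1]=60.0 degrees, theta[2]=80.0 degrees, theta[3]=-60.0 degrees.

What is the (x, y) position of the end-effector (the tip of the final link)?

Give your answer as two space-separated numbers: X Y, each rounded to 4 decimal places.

joint[0] = (0.0000, 0.0000)  (base)
link 0: phi[0] = 35 = 35 deg
  cos(35 deg) = 0.8192, sin(35 deg) = 0.5736
  joint[1] = (0.0000, 0.0000) + 5.6 * (0.8192, 0.5736) = (0.0000 + 4.5873, 0.0000 + 3.2120) = (4.5873, 3.2120)
link 1: phi[1] = 35 + 60 = 95 deg
  cos(95 deg) = -0.0872, sin(95 deg) = 0.9962
  joint[2] = (4.5873, 3.2120) + 8.4 * (-0.0872, 0.9962) = (4.5873 + -0.7321, 3.2120 + 8.3680) = (3.8551, 11.5801)
link 2: phi[2] = 35 + 60 + 80 = 175 deg
  cos(175 deg) = -0.9962, sin(175 deg) = 0.0872
  joint[3] = (3.8551, 11.5801) + 6.1 * (-0.9962, 0.0872) = (3.8551 + -6.0768, 11.5801 + 0.5317) = (-2.2216, 12.1117)
link 3: phi[3] = 35 + 60 + 80 + -60 = 115 deg
  cos(115 deg) = -0.4226, sin(115 deg) = 0.9063
  joint[4] = (-2.2216, 12.1117) + 2.1 * (-0.4226, 0.9063) = (-2.2216 + -0.8875, 12.1117 + 1.9032) = (-3.1091, 14.0150)
End effector: (-3.1091, 14.0150)

Answer: -3.1091 14.0150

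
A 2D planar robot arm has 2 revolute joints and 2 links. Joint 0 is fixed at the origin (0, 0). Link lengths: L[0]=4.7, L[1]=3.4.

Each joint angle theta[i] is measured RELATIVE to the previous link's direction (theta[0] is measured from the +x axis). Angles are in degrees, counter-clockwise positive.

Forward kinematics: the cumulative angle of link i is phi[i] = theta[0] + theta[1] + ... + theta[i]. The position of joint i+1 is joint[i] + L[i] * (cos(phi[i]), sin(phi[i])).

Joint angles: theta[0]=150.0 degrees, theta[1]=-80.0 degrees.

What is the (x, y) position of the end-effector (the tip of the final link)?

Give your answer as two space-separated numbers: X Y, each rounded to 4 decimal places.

joint[0] = (0.0000, 0.0000)  (base)
link 0: phi[0] = 150 = 150 deg
  cos(150 deg) = -0.8660, sin(150 deg) = 0.5000
  joint[1] = (0.0000, 0.0000) + 4.7 * (-0.8660, 0.5000) = (0.0000 + -4.0703, 0.0000 + 2.3500) = (-4.0703, 2.3500)
link 1: phi[1] = 150 + -80 = 70 deg
  cos(70 deg) = 0.3420, sin(70 deg) = 0.9397
  joint[2] = (-4.0703, 2.3500) + 3.4 * (0.3420, 0.9397) = (-4.0703 + 1.1629, 2.3500 + 3.1950) = (-2.9075, 5.5450)
End effector: (-2.9075, 5.5450)

Answer: -2.9075 5.5450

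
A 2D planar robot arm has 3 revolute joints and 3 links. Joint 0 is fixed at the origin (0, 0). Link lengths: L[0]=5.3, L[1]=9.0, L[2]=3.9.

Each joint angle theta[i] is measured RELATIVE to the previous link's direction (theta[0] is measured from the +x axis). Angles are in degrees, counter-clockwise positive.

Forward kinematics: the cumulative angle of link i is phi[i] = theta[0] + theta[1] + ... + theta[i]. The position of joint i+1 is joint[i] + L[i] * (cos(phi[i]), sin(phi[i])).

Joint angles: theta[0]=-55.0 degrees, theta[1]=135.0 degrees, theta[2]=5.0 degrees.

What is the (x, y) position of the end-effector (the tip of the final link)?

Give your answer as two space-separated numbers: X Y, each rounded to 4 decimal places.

joint[0] = (0.0000, 0.0000)  (base)
link 0: phi[0] = -55 = -55 deg
  cos(-55 deg) = 0.5736, sin(-55 deg) = -0.8192
  joint[1] = (0.0000, 0.0000) + 5.3 * (0.5736, -0.8192) = (0.0000 + 3.0400, 0.0000 + -4.3415) = (3.0400, -4.3415)
link 1: phi[1] = -55 + 135 = 80 deg
  cos(80 deg) = 0.1736, sin(80 deg) = 0.9848
  joint[2] = (3.0400, -4.3415) + 9 * (0.1736, 0.9848) = (3.0400 + 1.5628, -4.3415 + 8.8633) = (4.6028, 4.5218)
link 2: phi[2] = -55 + 135 + 5 = 85 deg
  cos(85 deg) = 0.0872, sin(85 deg) = 0.9962
  joint[3] = (4.6028, 4.5218) + 3.9 * (0.0872, 0.9962) = (4.6028 + 0.3399, 4.5218 + 3.8852) = (4.9427, 8.4069)
End effector: (4.9427, 8.4069)

Answer: 4.9427 8.4069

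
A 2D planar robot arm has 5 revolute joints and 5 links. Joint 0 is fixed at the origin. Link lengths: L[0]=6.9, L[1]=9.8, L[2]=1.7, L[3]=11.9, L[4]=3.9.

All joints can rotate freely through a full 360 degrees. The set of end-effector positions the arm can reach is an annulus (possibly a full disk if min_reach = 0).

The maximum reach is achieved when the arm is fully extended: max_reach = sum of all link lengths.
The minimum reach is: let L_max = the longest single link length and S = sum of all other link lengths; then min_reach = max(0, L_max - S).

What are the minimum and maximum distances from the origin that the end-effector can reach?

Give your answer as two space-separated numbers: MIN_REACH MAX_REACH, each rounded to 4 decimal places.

Link lengths: [6.9, 9.8, 1.7, 11.9, 3.9]
max_reach = 6.9 + 9.8 + 1.7 + 11.9 + 3.9 = 34.2
L_max = max([6.9, 9.8, 1.7, 11.9, 3.9]) = 11.9
S (sum of others) = 34.2 - 11.9 = 22.3
min_reach = max(0, 11.9 - 22.3) = max(0, -10.4) = 0

Answer: 0.0000 34.2000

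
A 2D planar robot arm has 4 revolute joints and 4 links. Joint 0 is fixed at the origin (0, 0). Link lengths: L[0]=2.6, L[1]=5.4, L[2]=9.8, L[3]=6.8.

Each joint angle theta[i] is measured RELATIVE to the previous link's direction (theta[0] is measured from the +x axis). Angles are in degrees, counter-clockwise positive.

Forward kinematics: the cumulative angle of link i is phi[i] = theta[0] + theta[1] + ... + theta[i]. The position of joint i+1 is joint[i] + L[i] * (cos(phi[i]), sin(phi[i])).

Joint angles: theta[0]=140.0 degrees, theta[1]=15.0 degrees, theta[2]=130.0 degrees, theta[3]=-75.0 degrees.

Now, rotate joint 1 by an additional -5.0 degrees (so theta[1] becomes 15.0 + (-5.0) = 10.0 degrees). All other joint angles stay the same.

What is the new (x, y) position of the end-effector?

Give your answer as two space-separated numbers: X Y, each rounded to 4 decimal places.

joint[0] = (0.0000, 0.0000)  (base)
link 0: phi[0] = 140 = 140 deg
  cos(140 deg) = -0.7660, sin(140 deg) = 0.6428
  joint[1] = (0.0000, 0.0000) + 2.6 * (-0.7660, 0.6428) = (0.0000 + -1.9917, 0.0000 + 1.6712) = (-1.9917, 1.6712)
link 1: phi[1] = 140 + 10 = 150 deg
  cos(150 deg) = -0.8660, sin(150 deg) = 0.5000
  joint[2] = (-1.9917, 1.6712) + 5.4 * (-0.8660, 0.5000) = (-1.9917 + -4.6765, 1.6712 + 2.7000) = (-6.6683, 4.3712)
link 2: phi[2] = 140 + 10 + 130 = 280 deg
  cos(280 deg) = 0.1736, sin(280 deg) = -0.9848
  joint[3] = (-6.6683, 4.3712) + 9.8 * (0.1736, -0.9848) = (-6.6683 + 1.7018, 4.3712 + -9.6511) = (-4.9665, -5.2799)
link 3: phi[3] = 140 + 10 + 130 + -75 = 205 deg
  cos(205 deg) = -0.9063, sin(205 deg) = -0.4226
  joint[4] = (-4.9665, -5.2799) + 6.8 * (-0.9063, -0.4226) = (-4.9665 + -6.1629, -5.2799 + -2.8738) = (-11.1294, -8.1537)
End effector: (-11.1294, -8.1537)

Answer: -11.1294 -8.1537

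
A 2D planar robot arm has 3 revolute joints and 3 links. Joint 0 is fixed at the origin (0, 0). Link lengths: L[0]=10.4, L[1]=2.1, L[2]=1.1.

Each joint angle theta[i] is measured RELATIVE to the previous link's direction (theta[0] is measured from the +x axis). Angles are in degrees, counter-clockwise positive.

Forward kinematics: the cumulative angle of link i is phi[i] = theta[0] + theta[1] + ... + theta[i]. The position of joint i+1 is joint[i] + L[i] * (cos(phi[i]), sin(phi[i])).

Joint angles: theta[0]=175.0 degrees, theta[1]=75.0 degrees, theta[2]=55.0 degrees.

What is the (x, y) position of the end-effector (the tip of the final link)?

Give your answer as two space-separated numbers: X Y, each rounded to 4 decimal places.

joint[0] = (0.0000, 0.0000)  (base)
link 0: phi[0] = 175 = 175 deg
  cos(175 deg) = -0.9962, sin(175 deg) = 0.0872
  joint[1] = (0.0000, 0.0000) + 10.4 * (-0.9962, 0.0872) = (0.0000 + -10.3604, 0.0000 + 0.9064) = (-10.3604, 0.9064)
link 1: phi[1] = 175 + 75 = 250 deg
  cos(250 deg) = -0.3420, sin(250 deg) = -0.9397
  joint[2] = (-10.3604, 0.9064) + 2.1 * (-0.3420, -0.9397) = (-10.3604 + -0.7182, 0.9064 + -1.9734) = (-11.0787, -1.0669)
link 2: phi[2] = 175 + 75 + 55 = 305 deg
  cos(305 deg) = 0.5736, sin(305 deg) = -0.8192
  joint[3] = (-11.0787, -1.0669) + 1.1 * (0.5736, -0.8192) = (-11.0787 + 0.6309, -1.0669 + -0.9011) = (-10.4477, -1.9680)
End effector: (-10.4477, -1.9680)

Answer: -10.4477 -1.9680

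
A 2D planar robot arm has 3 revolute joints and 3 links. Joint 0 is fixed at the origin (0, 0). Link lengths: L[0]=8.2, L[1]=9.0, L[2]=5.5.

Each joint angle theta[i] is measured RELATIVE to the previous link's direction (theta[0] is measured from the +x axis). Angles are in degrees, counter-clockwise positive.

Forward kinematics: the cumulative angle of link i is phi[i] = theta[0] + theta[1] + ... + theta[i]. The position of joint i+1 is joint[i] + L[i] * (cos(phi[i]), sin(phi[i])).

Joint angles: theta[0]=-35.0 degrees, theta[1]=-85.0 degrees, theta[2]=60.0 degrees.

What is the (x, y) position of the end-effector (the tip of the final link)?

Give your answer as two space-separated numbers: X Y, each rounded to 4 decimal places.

Answer: 4.9670 -17.2607

Derivation:
joint[0] = (0.0000, 0.0000)  (base)
link 0: phi[0] = -35 = -35 deg
  cos(-35 deg) = 0.8192, sin(-35 deg) = -0.5736
  joint[1] = (0.0000, 0.0000) + 8.2 * (0.8192, -0.5736) = (0.0000 + 6.7170, 0.0000 + -4.7033) = (6.7170, -4.7033)
link 1: phi[1] = -35 + -85 = -120 deg
  cos(-120 deg) = -0.5000, sin(-120 deg) = -0.8660
  joint[2] = (6.7170, -4.7033) + 9 * (-0.5000, -0.8660) = (6.7170 + -4.5000, -4.7033 + -7.7942) = (2.2170, -12.4976)
link 2: phi[2] = -35 + -85 + 60 = -60 deg
  cos(-60 deg) = 0.5000, sin(-60 deg) = -0.8660
  joint[3] = (2.2170, -12.4976) + 5.5 * (0.5000, -0.8660) = (2.2170 + 2.7500, -12.4976 + -4.7631) = (4.9670, -17.2607)
End effector: (4.9670, -17.2607)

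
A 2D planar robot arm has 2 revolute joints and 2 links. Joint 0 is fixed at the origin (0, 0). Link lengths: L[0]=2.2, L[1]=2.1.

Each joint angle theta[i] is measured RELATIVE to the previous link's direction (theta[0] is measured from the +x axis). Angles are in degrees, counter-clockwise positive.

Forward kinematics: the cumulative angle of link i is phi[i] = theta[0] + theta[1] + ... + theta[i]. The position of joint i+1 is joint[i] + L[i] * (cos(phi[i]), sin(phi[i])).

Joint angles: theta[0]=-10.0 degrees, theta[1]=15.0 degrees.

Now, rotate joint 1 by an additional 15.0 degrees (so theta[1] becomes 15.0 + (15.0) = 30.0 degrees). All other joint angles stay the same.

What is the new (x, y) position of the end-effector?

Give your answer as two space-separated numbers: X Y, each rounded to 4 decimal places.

joint[0] = (0.0000, 0.0000)  (base)
link 0: phi[0] = -10 = -10 deg
  cos(-10 deg) = 0.9848, sin(-10 deg) = -0.1736
  joint[1] = (0.0000, 0.0000) + 2.2 * (0.9848, -0.1736) = (0.0000 + 2.1666, 0.0000 + -0.3820) = (2.1666, -0.3820)
link 1: phi[1] = -10 + 30 = 20 deg
  cos(20 deg) = 0.9397, sin(20 deg) = 0.3420
  joint[2] = (2.1666, -0.3820) + 2.1 * (0.9397, 0.3420) = (2.1666 + 1.9734, -0.3820 + 0.7182) = (4.1399, 0.3362)
End effector: (4.1399, 0.3362)

Answer: 4.1399 0.3362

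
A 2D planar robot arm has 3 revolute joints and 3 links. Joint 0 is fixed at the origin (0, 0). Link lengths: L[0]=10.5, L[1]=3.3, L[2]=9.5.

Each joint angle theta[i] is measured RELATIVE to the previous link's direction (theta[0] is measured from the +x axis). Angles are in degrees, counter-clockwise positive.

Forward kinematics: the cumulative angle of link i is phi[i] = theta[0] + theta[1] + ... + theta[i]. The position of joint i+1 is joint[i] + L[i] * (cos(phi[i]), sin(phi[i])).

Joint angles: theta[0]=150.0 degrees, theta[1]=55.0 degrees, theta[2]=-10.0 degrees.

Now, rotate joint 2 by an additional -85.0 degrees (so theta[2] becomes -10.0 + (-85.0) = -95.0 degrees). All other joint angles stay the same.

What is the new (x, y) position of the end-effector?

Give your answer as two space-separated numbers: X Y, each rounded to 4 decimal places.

Answer: -15.3333 12.7824

Derivation:
joint[0] = (0.0000, 0.0000)  (base)
link 0: phi[0] = 150 = 150 deg
  cos(150 deg) = -0.8660, sin(150 deg) = 0.5000
  joint[1] = (0.0000, 0.0000) + 10.5 * (-0.8660, 0.5000) = (0.0000 + -9.0933, 0.0000 + 5.2500) = (-9.0933, 5.2500)
link 1: phi[1] = 150 + 55 = 205 deg
  cos(205 deg) = -0.9063, sin(205 deg) = -0.4226
  joint[2] = (-9.0933, 5.2500) + 3.3 * (-0.9063, -0.4226) = (-9.0933 + -2.9908, 5.2500 + -1.3946) = (-12.0841, 3.8554)
link 2: phi[2] = 150 + 55 + -95 = 110 deg
  cos(110 deg) = -0.3420, sin(110 deg) = 0.9397
  joint[3] = (-12.0841, 3.8554) + 9.5 * (-0.3420, 0.9397) = (-12.0841 + -3.2492, 3.8554 + 8.9271) = (-15.3333, 12.7824)
End effector: (-15.3333, 12.7824)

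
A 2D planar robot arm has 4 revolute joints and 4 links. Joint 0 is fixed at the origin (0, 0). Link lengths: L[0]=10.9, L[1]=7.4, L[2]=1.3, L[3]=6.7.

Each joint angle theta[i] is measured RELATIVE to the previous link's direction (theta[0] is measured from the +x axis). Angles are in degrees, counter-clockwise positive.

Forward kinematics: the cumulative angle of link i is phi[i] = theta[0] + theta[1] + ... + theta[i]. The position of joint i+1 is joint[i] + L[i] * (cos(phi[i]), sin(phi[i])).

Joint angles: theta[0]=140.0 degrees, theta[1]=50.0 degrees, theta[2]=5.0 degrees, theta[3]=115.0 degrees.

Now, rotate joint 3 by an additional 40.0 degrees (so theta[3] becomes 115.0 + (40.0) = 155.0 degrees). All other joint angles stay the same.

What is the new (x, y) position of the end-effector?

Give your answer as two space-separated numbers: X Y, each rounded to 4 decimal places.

joint[0] = (0.0000, 0.0000)  (base)
link 0: phi[0] = 140 = 140 deg
  cos(140 deg) = -0.7660, sin(140 deg) = 0.6428
  joint[1] = (0.0000, 0.0000) + 10.9 * (-0.7660, 0.6428) = (0.0000 + -8.3499, 0.0000 + 7.0064) = (-8.3499, 7.0064)
link 1: phi[1] = 140 + 50 = 190 deg
  cos(190 deg) = -0.9848, sin(190 deg) = -0.1736
  joint[2] = (-8.3499, 7.0064) + 7.4 * (-0.9848, -0.1736) = (-8.3499 + -7.2876, 7.0064 + -1.2850) = (-15.6375, 5.7214)
link 2: phi[2] = 140 + 50 + 5 = 195 deg
  cos(195 deg) = -0.9659, sin(195 deg) = -0.2588
  joint[3] = (-15.6375, 5.7214) + 1.3 * (-0.9659, -0.2588) = (-15.6375 + -1.2557, 5.7214 + -0.3365) = (-16.8932, 5.3849)
link 3: phi[3] = 140 + 50 + 5 + 155 = 350 deg
  cos(350 deg) = 0.9848, sin(350 deg) = -0.1736
  joint[4] = (-16.8932, 5.3849) + 6.7 * (0.9848, -0.1736) = (-16.8932 + 6.5982, 5.3849 + -1.1634) = (-10.2950, 4.2215)
End effector: (-10.2950, 4.2215)

Answer: -10.2950 4.2215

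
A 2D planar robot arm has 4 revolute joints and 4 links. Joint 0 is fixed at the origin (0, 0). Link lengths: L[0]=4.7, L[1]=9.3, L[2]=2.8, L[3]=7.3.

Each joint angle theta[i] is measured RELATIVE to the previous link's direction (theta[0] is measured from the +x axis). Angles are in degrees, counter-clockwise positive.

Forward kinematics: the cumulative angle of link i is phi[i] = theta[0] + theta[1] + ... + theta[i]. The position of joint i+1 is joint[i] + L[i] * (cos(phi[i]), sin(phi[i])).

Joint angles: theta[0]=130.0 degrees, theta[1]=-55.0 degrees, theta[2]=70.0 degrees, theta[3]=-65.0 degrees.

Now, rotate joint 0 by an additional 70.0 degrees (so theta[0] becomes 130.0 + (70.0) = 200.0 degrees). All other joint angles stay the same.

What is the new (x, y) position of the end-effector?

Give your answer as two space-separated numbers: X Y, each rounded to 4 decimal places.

joint[0] = (0.0000, 0.0000)  (base)
link 0: phi[0] = 200 = 200 deg
  cos(200 deg) = -0.9397, sin(200 deg) = -0.3420
  joint[1] = (0.0000, 0.0000) + 4.7 * (-0.9397, -0.3420) = (0.0000 + -4.4166, 0.0000 + -1.6075) = (-4.4166, -1.6075)
link 1: phi[1] = 200 + -55 = 145 deg
  cos(145 deg) = -0.8192, sin(145 deg) = 0.5736
  joint[2] = (-4.4166, -1.6075) + 9.3 * (-0.8192, 0.5736) = (-4.4166 + -7.6181, -1.6075 + 5.3343) = (-12.0347, 3.7268)
link 2: phi[2] = 200 + -55 + 70 = 215 deg
  cos(215 deg) = -0.8192, sin(215 deg) = -0.5736
  joint[3] = (-12.0347, 3.7268) + 2.8 * (-0.8192, -0.5736) = (-12.0347 + -2.2936, 3.7268 + -1.6060) = (-14.3283, 2.1208)
link 3: phi[3] = 200 + -55 + 70 + -65 = 150 deg
  cos(150 deg) = -0.8660, sin(150 deg) = 0.5000
  joint[4] = (-14.3283, 2.1208) + 7.3 * (-0.8660, 0.5000) = (-14.3283 + -6.3220, 2.1208 + 3.6500) = (-20.6503, 5.7708)
End effector: (-20.6503, 5.7708)

Answer: -20.6503 5.7708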